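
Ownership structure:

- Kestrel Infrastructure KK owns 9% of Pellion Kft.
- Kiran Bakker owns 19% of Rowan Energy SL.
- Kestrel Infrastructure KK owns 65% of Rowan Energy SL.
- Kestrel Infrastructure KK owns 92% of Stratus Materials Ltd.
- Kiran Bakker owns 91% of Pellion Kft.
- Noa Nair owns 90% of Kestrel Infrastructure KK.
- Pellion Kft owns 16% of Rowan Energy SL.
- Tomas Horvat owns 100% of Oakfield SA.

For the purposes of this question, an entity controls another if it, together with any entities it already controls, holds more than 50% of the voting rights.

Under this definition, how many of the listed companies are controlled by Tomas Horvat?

1

Tomas holds 100% of Oakfield, so Tomas controls Oakfield.
No other company's threshold is met.
Tomas controls 1 company.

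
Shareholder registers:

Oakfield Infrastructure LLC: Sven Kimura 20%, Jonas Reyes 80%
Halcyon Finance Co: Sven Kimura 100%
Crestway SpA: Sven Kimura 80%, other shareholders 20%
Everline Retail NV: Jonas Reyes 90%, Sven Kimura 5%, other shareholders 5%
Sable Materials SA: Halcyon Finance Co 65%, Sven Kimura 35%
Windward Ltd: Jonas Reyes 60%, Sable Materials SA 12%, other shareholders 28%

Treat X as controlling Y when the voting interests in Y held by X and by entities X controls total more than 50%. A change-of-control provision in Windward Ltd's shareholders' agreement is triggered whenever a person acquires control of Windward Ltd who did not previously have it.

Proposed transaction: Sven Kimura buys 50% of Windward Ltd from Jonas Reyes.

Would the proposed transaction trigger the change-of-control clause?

Yes

The purchase adds only to Sven's holdings (Jonas's stake shrinks), so Sven is the only person who could newly come to control Windward.
Sven holds 100% of Halcyon, so Sven controls Halcyon.
Sven holds 80% of Crestway, so Sven controls Crestway.
Halcyon and Sven together hold 65% + 35% = 100% of Sable, so Sven controls Sable.
In Windward, Sven's side holds only 12%, not > 50%.
So before the transaction, Sven does not control Windward.
After the purchase, Sven holds 50% of Windward directly, and Jonas's stake falls to 10%.
Sable and Sven together hold 12% + 50% = 62% of Windward, so Sven controls Windward.
Sven did not control Windward before and does after, so the clause is triggered.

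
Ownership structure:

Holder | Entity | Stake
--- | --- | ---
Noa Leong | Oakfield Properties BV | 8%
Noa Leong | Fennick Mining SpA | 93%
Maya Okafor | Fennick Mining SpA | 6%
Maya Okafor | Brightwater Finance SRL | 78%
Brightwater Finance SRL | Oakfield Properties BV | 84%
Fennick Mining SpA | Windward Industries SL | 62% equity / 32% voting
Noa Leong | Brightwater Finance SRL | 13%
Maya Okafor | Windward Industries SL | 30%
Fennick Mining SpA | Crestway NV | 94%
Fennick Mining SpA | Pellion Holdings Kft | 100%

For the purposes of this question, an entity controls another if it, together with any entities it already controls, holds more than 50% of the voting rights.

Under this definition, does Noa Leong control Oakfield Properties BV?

No

Noa holds 93% of Fennick, so Noa controls Fennick.
Fennick holds 100% of Pellion, so Noa controls Pellion.
Fennick holds 94% of Crestway, so Noa controls Crestway.
In Oakfield, Noa's side holds only 8%, not > 50%.
So Noa does not control Oakfield.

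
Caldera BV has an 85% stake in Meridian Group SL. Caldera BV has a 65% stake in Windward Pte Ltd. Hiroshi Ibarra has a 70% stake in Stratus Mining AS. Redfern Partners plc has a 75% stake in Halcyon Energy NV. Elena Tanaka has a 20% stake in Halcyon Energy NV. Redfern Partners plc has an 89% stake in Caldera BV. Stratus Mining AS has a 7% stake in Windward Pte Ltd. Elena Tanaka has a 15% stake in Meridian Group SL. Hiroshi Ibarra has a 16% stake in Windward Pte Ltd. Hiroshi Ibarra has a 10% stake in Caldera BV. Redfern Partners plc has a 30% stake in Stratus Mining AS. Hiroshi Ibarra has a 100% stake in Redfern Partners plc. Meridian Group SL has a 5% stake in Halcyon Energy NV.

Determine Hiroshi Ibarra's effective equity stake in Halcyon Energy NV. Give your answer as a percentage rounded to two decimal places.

Hiroshi reaches Halcyon along 3 paths.
Via Redfern: 100% × 75% = 75%.
Via Caldera → Meridian: 10% × 85% × 5% = 0.425%.
Via Redfern → Caldera → Meridian: 100% × 89% × 85% × 5% = 3.7825%.
Total: 75% + 0.425% + 3.7825% = 79.2075%.
Rounded: 79.21%.

79.21%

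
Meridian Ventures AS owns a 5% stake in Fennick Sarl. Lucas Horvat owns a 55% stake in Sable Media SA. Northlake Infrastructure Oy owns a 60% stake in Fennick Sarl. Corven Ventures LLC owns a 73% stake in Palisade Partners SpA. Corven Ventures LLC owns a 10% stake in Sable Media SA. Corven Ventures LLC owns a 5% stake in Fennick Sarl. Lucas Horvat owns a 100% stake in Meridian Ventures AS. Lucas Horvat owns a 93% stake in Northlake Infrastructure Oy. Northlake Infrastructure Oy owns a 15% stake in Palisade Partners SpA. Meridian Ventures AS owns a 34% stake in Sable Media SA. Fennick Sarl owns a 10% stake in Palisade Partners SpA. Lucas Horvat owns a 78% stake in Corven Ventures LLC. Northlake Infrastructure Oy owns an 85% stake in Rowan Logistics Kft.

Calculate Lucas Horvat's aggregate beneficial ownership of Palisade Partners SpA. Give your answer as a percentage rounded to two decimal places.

77.36%

Lucas reaches Palisade along 5 paths.
Via Meridian → Fennick: 100% × 5% × 10% = 0.5%.
Via Corven → Fennick: 78% × 5% × 10% = 0.39%.
Via Northlake → Fennick: 93% × 60% × 10% = 5.58%.
Via Corven: 78% × 73% = 56.94%.
Via Northlake: 93% × 15% = 13.95%.
Total: 0.5% + 0.39% + 5.58% + 56.94% + 13.95% = 77.36%.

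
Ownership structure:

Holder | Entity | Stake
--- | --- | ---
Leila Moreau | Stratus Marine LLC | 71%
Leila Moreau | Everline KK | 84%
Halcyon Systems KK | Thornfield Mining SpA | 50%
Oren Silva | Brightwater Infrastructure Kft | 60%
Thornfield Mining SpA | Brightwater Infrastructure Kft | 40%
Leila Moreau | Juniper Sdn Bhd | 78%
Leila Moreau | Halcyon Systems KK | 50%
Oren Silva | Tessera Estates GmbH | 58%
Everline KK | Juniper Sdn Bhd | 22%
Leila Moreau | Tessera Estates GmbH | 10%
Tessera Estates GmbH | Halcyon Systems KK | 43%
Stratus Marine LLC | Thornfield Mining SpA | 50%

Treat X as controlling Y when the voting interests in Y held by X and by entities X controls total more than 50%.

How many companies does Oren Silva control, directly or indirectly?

2

Oren holds 58% of Tessera, so Oren controls Tessera.
Oren holds 60% of Brightwater, so Oren controls Brightwater.
No other company's threshold is met.
Oren controls 2 companies.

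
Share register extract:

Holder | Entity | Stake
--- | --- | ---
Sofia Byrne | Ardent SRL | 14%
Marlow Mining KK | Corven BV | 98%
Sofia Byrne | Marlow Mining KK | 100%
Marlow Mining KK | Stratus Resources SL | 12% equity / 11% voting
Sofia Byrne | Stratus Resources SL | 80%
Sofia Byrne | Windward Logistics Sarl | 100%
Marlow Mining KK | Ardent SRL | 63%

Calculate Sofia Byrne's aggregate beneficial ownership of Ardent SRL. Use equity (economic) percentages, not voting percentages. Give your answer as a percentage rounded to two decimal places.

77.00%

Sofia reaches Ardent along 2 paths.
Direct stake: 14% = 14%.
Via Marlow: 100% × 63% = 63%.
Total: 14% + 63% = 77%.
Rounded: 77.00%.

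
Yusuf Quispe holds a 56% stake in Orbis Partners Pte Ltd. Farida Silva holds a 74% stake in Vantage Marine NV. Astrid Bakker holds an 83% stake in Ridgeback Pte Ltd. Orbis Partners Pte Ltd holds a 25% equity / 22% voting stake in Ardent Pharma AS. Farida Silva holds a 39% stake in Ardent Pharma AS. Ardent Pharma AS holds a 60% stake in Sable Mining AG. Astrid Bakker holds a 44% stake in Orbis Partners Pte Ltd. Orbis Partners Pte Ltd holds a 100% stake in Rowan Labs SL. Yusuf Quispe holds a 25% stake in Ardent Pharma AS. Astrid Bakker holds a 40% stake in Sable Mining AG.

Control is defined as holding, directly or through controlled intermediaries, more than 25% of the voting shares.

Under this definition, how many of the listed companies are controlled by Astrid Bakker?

Astrid holds 83% of Ridgeback, so Astrid controls Ridgeback.
Astrid holds 44% of Orbis, so Astrid controls Orbis.
Astrid holds 40% of Sable, so Astrid controls Sable.
Orbis holds 100% of Rowan, so Astrid controls Rowan.
No other company's threshold is met.
Astrid controls 4 companies.

4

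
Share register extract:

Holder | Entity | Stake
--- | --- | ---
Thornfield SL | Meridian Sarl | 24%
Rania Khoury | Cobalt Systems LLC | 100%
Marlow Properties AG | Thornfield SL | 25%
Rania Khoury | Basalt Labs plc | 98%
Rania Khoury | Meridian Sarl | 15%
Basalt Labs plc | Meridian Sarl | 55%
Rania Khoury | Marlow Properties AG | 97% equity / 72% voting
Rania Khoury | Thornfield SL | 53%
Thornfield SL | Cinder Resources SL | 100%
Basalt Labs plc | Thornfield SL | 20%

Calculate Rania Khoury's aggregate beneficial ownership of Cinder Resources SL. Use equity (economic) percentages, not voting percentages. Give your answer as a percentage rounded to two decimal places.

Rania reaches Cinder along 3 paths.
Via Thornfield: 53% × 100% = 53%.
Via Basalt → Thornfield: 98% × 20% × 100% = 19.6%.
Via Marlow → Thornfield: 97% × 25% × 100% = 24.25%.
Total: 53% + 19.6% + 24.25% = 96.85%.

96.85%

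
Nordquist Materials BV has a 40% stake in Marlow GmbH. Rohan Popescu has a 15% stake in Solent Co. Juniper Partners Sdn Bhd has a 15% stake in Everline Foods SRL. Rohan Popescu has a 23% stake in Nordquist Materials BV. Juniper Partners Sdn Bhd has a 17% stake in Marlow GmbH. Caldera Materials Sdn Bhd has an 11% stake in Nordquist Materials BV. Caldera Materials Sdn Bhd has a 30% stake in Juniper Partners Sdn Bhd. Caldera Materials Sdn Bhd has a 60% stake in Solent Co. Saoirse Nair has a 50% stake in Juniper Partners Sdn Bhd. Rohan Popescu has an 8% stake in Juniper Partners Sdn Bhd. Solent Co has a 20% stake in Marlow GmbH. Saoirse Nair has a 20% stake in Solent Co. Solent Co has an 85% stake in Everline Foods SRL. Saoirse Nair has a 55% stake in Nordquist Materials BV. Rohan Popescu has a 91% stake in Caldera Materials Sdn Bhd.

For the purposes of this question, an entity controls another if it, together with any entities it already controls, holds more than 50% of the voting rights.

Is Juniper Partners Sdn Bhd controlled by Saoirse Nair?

No

Saoirse holds 55% of Nordquist, so Saoirse controls Nordquist.
In Juniper, Saoirse's side holds only 50%, not > 50%.
So Saoirse does not control Juniper.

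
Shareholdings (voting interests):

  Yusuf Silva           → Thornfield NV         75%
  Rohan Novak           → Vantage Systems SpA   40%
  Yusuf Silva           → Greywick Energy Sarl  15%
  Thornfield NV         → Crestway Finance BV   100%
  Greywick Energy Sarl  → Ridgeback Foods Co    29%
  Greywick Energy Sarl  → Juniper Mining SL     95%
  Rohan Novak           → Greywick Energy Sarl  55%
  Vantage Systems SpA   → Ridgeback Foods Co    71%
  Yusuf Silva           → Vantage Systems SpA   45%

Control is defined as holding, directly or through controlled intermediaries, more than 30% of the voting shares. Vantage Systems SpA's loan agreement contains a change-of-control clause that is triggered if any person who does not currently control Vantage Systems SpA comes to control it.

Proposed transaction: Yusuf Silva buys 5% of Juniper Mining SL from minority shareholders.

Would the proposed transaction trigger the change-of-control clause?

The purchase changes only Yusuf's holdings, so Yusuf is the only person who could newly come to control Vantage.
Yusuf holds 45% of Vantage, so Yusuf controls Vantage.
So Yusuf already controls Vantage before the transaction.
After the purchase, Yusuf holds 5% of Juniper directly.
Yusuf controlled Vantage already, so this is not a new person acquiring control; every other person's position is unchanged or reduced.
No new person acquires control, so the clause is not triggered.

No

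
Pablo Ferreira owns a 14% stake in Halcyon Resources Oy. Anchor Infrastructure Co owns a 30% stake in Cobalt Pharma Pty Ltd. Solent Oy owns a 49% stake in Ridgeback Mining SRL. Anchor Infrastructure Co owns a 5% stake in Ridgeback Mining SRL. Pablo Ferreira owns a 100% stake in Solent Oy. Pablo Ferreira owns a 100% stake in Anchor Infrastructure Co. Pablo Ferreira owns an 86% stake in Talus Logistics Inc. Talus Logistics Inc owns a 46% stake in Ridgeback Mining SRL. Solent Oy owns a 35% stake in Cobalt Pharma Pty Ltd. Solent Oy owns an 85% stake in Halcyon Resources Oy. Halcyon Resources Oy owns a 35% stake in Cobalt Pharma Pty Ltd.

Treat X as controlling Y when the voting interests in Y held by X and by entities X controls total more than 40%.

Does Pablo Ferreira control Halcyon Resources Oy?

Pablo holds 100% of Solent, so Pablo controls Solent.
Pablo and Solent together hold 14% + 85% = 99% of Halcyon, so Pablo controls Halcyon.

Yes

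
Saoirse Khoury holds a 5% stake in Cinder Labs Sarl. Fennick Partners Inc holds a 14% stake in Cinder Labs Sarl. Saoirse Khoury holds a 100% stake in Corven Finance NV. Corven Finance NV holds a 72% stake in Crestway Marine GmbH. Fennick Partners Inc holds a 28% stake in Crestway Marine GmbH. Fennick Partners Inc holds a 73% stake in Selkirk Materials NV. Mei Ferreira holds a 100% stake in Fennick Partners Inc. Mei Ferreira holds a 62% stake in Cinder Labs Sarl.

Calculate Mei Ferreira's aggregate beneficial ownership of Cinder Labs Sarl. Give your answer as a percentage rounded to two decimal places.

Mei reaches Cinder along 2 paths.
Via Fennick: 100% × 14% = 14%.
Direct stake: 62% = 62%.
Total: 14% + 62% = 76%.
Rounded: 76.00%.

76.00%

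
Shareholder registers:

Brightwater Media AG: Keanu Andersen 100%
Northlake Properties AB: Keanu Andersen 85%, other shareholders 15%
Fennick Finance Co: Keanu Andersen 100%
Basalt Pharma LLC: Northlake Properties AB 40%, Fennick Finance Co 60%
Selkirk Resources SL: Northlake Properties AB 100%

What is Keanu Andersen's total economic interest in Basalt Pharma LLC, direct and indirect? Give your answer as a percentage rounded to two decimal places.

94.00%

Keanu reaches Basalt along 2 paths.
Via Northlake: 85% × 40% = 34%.
Via Fennick: 100% × 60% = 60%.
Total: 34% + 60% = 94%.
Rounded: 94.00%.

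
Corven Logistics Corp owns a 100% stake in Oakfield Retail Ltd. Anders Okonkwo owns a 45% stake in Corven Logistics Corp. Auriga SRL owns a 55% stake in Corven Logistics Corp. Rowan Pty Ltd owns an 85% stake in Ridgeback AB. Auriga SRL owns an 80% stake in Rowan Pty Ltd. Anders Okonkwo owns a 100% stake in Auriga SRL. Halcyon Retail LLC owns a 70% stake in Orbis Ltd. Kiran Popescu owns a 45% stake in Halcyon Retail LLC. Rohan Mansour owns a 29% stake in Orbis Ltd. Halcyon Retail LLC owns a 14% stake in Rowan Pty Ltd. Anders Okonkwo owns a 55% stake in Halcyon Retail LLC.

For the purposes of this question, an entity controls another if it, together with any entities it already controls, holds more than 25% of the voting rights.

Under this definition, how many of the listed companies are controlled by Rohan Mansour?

1

Rohan holds 29% of Orbis, so Rohan controls Orbis.
No other company's threshold is met.
Rohan controls 1 company.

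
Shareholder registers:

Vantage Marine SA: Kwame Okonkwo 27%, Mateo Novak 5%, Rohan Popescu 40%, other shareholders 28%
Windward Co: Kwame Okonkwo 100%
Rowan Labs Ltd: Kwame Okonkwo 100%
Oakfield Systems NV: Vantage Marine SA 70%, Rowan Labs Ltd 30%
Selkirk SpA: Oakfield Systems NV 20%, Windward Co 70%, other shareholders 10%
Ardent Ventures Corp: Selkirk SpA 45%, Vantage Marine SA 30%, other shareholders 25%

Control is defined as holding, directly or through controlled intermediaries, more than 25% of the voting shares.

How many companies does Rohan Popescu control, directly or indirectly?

Rohan holds 40% of Vantage, so Rohan controls Vantage.
Vantage holds 70% of Oakfield, so Rohan controls Oakfield.
Vantage holds 30% of Ardent, so Rohan controls Ardent.
No other company's threshold is met.
Rohan controls 3 companies.

3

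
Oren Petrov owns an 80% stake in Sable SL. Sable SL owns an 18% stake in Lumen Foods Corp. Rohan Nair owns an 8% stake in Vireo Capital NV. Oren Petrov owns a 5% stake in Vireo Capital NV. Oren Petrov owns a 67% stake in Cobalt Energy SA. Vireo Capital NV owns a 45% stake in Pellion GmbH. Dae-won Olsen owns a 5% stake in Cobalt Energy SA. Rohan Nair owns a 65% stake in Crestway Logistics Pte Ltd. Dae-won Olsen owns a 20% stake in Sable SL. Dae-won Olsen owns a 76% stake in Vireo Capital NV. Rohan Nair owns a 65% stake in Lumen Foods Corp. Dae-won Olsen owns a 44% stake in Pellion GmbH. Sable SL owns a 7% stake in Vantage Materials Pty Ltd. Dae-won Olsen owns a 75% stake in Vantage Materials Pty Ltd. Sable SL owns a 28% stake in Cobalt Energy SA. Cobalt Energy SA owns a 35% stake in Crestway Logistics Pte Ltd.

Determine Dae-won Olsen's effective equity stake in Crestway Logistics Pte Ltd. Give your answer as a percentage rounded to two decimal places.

3.71%

Dae-won reaches Crestway along 2 paths.
Via Sable → Cobalt: 20% × 28% × 35% = 1.96%.
Via Cobalt: 5% × 35% = 1.75%.
Total: 1.96% + 1.75% = 3.71%.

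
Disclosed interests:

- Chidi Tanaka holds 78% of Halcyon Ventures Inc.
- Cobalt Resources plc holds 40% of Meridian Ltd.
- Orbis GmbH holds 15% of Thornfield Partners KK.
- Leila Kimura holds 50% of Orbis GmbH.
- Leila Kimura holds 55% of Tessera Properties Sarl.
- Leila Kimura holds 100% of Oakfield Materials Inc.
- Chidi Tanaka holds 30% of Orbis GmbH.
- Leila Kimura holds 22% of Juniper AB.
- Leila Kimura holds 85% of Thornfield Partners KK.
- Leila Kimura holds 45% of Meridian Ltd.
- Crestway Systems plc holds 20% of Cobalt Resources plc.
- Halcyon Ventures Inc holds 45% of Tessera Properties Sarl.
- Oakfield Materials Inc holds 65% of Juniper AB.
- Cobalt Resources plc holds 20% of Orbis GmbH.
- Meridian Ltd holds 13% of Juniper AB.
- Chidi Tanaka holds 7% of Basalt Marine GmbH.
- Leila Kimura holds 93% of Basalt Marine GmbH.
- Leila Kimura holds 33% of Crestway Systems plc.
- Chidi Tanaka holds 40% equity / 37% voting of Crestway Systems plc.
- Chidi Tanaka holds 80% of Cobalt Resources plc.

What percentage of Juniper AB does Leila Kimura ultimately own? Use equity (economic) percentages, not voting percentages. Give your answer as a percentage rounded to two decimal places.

93.19%

Leila reaches Juniper along 4 paths.
Via Meridian: 45% × 13% = 5.85%.
Via Crestway → Cobalt → Meridian: 33% × 20% × 40% × 13% = 0.3432%.
Direct stake: 22% = 22%.
Via Oakfield: 100% × 65% = 65%.
Total: 5.85% + 0.3432% + 22% + 65% = 93.1932%.
Rounded: 93.19%.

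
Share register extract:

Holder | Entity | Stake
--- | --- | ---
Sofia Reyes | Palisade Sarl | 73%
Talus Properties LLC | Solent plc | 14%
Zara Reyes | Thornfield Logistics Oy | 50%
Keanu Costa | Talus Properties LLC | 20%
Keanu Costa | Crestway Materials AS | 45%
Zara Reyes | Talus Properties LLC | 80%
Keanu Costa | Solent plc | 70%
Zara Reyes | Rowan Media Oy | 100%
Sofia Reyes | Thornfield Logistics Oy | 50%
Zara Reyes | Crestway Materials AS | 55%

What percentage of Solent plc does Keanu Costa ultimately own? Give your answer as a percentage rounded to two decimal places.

72.80%

Keanu reaches Solent along 2 paths.
Direct stake: 70% = 70%.
Via Talus: 20% × 14% = 2.8%.
Total: 70% + 2.8% = 72.8%.
Rounded: 72.80%.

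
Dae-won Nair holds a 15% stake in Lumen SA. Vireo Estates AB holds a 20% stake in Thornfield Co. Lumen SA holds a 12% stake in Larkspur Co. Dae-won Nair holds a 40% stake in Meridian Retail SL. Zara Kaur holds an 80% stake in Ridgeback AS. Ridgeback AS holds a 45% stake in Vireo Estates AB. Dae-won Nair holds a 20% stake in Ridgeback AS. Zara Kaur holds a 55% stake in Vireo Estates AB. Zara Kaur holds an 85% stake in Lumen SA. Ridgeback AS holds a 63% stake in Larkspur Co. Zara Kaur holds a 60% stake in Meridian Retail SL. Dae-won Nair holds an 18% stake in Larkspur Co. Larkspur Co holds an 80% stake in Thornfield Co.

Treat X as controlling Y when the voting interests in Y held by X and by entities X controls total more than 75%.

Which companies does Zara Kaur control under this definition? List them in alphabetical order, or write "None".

Zara holds 85% of Lumen, so Zara controls Lumen.
Zara holds 80% of Ridgeback, so Zara controls Ridgeback.
Zara and Ridgeback together hold 55% + 45% = 100% of Vireo, so Zara controls Vireo.
No other company's threshold is met.

Lumen SA, Ridgeback AS, Vireo Estates AB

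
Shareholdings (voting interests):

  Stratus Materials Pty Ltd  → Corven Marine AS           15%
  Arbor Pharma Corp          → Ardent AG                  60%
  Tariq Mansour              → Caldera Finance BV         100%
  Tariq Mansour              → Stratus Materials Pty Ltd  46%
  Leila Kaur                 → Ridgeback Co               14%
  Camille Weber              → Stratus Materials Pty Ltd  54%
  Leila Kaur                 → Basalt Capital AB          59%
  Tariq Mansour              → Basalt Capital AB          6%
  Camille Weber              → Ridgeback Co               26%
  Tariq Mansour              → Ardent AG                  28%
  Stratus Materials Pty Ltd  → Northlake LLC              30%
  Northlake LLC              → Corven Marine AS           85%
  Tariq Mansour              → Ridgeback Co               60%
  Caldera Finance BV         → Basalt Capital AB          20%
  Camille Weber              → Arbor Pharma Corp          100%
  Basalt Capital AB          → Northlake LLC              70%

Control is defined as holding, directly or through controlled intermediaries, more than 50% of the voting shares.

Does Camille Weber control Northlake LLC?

Camille holds 54% of Stratus, so Camille controls Stratus.
Camille holds 100% of Arbor, so Camille controls Arbor.
Arbor holds 60% of Ardent, so Camille controls Ardent.
In Northlake, Camille's side holds only 30%, not > 50%.
So Camille does not control Northlake.

No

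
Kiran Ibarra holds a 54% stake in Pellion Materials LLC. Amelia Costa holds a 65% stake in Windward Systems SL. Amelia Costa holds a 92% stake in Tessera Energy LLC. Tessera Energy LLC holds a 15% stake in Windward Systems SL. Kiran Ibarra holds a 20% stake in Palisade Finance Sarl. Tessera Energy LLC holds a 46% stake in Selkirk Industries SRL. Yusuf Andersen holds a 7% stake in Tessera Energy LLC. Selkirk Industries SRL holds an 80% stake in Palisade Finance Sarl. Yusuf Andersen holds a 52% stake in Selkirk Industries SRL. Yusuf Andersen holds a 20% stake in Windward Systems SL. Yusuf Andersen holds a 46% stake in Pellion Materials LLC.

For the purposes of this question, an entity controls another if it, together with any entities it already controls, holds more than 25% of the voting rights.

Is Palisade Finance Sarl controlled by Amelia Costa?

Yes

Amelia holds 92% of Tessera, so Amelia controls Tessera.
Tessera holds 46% of Selkirk, so Amelia controls Selkirk.
Selkirk holds 80% of Palisade, so Amelia controls Palisade.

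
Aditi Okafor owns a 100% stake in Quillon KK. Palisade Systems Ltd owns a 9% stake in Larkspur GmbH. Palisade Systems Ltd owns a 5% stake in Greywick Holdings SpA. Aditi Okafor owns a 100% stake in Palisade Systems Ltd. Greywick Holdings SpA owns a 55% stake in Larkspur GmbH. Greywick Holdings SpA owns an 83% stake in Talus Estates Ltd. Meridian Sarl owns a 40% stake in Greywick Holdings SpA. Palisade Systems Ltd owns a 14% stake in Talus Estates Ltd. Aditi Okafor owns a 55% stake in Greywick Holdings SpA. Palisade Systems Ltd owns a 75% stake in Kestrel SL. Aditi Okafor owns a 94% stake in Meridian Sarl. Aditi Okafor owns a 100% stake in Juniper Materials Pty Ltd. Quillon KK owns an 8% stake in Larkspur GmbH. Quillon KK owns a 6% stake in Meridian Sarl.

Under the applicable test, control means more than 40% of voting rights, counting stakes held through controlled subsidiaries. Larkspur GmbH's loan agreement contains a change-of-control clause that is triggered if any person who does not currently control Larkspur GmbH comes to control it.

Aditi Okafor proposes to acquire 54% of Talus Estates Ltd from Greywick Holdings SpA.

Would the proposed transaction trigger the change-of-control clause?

No

The purchase adds only to Aditi's holdings (Greywick's stake shrinks), so Aditi is the only person who could newly come to control Larkspur.
Aditi holds 100% of Palisade, so Aditi controls Palisade.
Aditi holds 100% of Quillon, so Aditi controls Quillon.
Quillon and Aditi together hold 6% + 94% = 100% of Meridian, so Aditi controls Meridian.
Aditi and Palisade and Meridian together hold 55% + 5% + 40% = 100% of Greywick, so Aditi controls Greywick.
Greywick and Palisade and Quillon together hold 55% + 9% + 8% = 72% of Larkspur, so Aditi controls Larkspur.
So Aditi already controls Larkspur before the transaction.
After the purchase, Aditi holds 54% of Talus directly, and Greywick's stake falls to 29%.
Aditi controlled Larkspur already, so this is not a new person acquiring control; every other person's position is unchanged or reduced.
No new person acquires control, so the clause is not triggered.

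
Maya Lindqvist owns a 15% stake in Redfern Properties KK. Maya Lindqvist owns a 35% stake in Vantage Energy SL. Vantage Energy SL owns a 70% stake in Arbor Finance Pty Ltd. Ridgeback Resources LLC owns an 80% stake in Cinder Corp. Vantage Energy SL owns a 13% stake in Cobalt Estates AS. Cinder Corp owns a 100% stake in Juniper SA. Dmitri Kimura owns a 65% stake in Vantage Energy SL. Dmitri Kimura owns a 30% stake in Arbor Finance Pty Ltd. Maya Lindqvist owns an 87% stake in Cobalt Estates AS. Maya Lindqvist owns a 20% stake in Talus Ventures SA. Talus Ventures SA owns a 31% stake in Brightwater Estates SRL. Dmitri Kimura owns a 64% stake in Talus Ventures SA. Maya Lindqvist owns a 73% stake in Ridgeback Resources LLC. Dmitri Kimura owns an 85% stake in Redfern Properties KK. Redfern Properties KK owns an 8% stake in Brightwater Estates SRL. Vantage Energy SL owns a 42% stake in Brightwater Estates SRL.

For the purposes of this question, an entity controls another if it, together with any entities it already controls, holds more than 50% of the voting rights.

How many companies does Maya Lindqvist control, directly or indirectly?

Maya holds 73% of Ridgeback, so Maya controls Ridgeback.
Maya holds 87% of Cobalt, so Maya controls Cobalt.
Ridgeback holds 80% of Cinder, so Maya controls Cinder.
Cinder holds 100% of Juniper, so Maya controls Juniper.
No other company's threshold is met.
Maya controls 4 companies.

4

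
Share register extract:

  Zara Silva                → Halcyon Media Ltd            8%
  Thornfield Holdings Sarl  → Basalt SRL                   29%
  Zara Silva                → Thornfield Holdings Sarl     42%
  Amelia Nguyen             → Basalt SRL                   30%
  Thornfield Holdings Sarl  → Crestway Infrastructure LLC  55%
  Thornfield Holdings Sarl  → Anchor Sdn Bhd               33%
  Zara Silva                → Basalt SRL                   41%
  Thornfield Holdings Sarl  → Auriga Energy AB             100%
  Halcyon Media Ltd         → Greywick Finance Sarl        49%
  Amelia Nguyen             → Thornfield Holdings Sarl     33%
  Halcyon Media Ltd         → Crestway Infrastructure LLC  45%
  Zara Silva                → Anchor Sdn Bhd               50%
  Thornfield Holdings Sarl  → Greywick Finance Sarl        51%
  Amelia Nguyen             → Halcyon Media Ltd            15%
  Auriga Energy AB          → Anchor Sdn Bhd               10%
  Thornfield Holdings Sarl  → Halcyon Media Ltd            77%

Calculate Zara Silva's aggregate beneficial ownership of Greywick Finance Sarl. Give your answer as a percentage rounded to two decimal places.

Zara reaches Greywick along 3 paths.
Via Thornfield: 42% × 51% = 21.42%.
Via Halcyon: 8% × 49% = 3.92%.
Via Thornfield → Halcyon: 42% × 77% × 49% = 15.8466%.
Total: 21.42% + 3.92% + 15.8466% = 41.1866%.
Rounded: 41.19%.

41.19%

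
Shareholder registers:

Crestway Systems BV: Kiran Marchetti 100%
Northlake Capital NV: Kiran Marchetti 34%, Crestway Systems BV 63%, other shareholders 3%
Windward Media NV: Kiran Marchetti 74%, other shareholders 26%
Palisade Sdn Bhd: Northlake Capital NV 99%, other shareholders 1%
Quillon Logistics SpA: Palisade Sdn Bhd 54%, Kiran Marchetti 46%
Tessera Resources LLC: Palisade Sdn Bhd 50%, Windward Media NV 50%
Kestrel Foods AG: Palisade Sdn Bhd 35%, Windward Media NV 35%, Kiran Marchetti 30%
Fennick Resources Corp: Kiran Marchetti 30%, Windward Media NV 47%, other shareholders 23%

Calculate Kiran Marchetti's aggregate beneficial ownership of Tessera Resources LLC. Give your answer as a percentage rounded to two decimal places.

Kiran reaches Tessera along 3 paths.
Via Northlake → Palisade: 34% × 99% × 50% = 16.83%.
Via Crestway → Northlake → Palisade: 100% × 63% × 99% × 50% = 31.185%.
Via Windward: 74% × 50% = 37%.
Total: 16.83% + 31.185% + 37% = 85.015%.
Rounded: 85.02%.

85.02%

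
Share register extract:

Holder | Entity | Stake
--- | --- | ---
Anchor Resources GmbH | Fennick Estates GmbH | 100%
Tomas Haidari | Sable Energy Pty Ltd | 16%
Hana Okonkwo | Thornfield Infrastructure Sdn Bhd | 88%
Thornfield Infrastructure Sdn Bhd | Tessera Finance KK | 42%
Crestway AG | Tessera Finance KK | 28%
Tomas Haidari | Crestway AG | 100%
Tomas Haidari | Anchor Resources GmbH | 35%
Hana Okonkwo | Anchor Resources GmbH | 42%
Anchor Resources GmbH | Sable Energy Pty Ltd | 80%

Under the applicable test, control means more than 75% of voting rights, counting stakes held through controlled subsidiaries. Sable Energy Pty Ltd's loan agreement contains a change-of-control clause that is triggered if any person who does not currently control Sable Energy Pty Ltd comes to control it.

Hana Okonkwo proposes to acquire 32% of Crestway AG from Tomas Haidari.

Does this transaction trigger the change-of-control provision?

No

The purchase adds only to Hana's holdings (Tomas's stake shrinks), so Hana is the only person who could newly come to control Sable.
Hana holds 88% of Thornfield, so Hana controls Thornfield.
Neither Hana nor any entity Hana controls holds any voting interest in Sable.
So before the transaction, Hana does not control Sable.
After the purchase, Hana holds 32% of Crestway directly, and Tomas's stake falls to 68%.
Hana's side now holds 32% of Crestway, not > 75%, so Hana still does not control Crestway.
After the transaction, neither Hana nor any entity Hana controls holds a voting interest in Sable, so Hana still does not control it.
No new person acquires control, so the clause is not triggered.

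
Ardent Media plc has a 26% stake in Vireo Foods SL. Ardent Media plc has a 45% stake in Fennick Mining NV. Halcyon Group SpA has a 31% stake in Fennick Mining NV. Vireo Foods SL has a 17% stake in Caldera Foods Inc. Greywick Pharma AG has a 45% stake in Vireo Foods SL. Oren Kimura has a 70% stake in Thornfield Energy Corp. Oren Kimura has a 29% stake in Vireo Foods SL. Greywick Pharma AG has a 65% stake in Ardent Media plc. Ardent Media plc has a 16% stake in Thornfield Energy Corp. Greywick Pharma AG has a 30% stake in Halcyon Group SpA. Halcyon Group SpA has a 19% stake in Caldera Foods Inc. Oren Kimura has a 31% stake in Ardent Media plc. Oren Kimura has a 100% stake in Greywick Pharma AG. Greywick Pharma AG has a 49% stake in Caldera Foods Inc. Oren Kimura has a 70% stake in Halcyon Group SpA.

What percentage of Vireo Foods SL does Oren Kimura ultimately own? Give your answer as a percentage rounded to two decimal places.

98.96%

Oren reaches Vireo along 4 paths.
Via Greywick → Ardent: 100% × 65% × 26% = 16.9%.
Via Ardent: 31% × 26% = 8.06%.
Direct stake: 29% = 29%.
Via Greywick: 100% × 45% = 45%.
Total: 16.9% + 8.06% + 29% + 45% = 98.96%.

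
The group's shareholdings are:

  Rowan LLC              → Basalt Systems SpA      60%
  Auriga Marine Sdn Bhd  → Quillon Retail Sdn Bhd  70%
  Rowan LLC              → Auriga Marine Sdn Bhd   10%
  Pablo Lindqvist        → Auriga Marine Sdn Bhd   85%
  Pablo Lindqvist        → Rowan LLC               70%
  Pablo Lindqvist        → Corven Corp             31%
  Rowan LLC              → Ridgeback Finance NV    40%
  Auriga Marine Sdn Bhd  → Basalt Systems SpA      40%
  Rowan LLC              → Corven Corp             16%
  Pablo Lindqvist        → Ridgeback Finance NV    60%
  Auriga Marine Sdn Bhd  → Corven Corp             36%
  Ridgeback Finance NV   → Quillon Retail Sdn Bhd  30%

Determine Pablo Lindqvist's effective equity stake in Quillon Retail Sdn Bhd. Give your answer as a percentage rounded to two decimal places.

Pablo reaches Quillon along 4 paths.
Via Ridgeback: 60% × 30% = 18%.
Via Rowan → Ridgeback: 70% × 40% × 30% = 8.4%.
Via Auriga: 85% × 70% = 59.5%.
Via Rowan → Auriga: 70% × 10% × 70% = 4.9%.
Total: 18% + 8.4% + 59.5% + 4.9% = 90.8%.
Rounded: 90.80%.

90.80%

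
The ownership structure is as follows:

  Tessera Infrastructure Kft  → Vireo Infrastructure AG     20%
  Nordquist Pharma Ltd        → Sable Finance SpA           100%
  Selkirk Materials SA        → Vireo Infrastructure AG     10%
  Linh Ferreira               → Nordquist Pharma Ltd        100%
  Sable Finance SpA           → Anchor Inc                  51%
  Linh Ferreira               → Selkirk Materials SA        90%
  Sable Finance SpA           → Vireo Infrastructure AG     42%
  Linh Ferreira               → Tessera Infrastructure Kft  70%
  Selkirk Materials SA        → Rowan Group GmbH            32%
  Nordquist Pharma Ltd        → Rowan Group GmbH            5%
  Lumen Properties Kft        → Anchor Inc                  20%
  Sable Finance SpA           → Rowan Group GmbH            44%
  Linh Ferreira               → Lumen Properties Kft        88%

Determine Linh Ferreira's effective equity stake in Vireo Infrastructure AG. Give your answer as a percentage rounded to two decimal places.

Linh reaches Vireo along 3 paths.
Via Tessera: 70% × 20% = 14%.
Via Selkirk: 90% × 10% = 9%.
Via Nordquist → Sable: 100% × 100% × 42% = 42%.
Total: 14% + 9% + 42% = 65%.
Rounded: 65.00%.

65.00%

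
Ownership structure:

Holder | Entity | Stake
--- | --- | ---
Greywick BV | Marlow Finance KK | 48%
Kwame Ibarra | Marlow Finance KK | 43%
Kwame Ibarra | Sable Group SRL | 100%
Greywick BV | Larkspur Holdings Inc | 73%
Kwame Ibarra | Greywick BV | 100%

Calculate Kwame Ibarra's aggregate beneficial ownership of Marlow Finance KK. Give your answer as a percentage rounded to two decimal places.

91.00%

Kwame reaches Marlow along 2 paths.
Via Greywick: 100% × 48% = 48%.
Direct stake: 43% = 43%.
Total: 48% + 43% = 91%.
Rounded: 91.00%.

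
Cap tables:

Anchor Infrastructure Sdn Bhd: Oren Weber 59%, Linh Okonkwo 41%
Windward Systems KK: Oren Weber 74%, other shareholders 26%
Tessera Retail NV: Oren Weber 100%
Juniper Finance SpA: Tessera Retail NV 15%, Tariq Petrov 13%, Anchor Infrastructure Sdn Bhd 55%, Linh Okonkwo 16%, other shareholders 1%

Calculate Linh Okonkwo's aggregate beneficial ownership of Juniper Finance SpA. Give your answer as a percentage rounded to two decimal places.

Linh reaches Juniper along 2 paths.
Via Anchor: 41% × 55% = 22.55%.
Direct stake: 16% = 16%.
Total: 22.55% + 16% = 38.55%.

38.55%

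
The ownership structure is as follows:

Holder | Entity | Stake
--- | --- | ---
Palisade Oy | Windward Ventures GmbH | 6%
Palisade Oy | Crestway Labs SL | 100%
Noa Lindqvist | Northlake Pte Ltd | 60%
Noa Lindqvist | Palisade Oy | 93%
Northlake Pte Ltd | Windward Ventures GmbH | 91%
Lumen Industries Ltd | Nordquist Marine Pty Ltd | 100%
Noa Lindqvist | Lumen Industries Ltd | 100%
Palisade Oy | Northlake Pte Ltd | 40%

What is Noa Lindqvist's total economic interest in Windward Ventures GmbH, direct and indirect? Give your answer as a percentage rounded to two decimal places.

Noa reaches Windward along 3 paths.
Via Palisade → Northlake: 93% × 40% × 91% = 33.852%.
Via Northlake: 60% × 91% = 54.6%.
Via Palisade: 93% × 6% = 5.58%.
Total: 33.852% + 54.6% + 5.58% = 94.032%.
Rounded: 94.03%.

94.03%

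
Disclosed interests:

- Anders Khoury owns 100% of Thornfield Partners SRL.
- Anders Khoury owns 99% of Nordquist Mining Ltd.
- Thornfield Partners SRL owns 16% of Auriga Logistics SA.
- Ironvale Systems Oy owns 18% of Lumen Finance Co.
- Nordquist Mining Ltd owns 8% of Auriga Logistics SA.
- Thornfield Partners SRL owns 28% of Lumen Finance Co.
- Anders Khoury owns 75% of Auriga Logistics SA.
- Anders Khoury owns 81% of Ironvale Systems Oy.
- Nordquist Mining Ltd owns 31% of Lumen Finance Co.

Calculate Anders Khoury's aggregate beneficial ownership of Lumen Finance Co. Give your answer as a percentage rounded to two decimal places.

Anders reaches Lumen along 3 paths.
Via Ironvale: 81% × 18% = 14.58%.
Via Thornfield: 100% × 28% = 28%.
Via Nordquist: 99% × 31% = 30.69%.
Total: 14.58% + 28% + 30.69% = 73.27%.

73.27%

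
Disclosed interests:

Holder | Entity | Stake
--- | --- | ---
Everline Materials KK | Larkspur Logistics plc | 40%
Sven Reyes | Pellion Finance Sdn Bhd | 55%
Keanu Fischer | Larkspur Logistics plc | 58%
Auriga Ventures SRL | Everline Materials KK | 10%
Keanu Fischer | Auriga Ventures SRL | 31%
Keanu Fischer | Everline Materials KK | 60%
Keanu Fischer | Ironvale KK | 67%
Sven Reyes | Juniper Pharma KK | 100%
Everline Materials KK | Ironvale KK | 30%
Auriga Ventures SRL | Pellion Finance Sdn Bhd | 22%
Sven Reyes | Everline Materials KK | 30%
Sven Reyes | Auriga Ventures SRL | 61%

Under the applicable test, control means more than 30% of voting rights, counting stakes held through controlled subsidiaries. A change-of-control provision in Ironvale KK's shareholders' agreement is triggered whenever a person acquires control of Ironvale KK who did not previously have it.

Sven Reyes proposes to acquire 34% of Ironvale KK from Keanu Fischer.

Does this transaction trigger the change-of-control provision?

Yes

The purchase adds only to Sven's holdings (Keanu's stake shrinks), so Sven is the only person who could newly come to control Ironvale.
Sven holds 61% of Auriga, so Sven controls Auriga.
Sven and Auriga together hold 30% + 10% = 40% of Everline, so Sven controls Everline.
Everline holds 40% of Larkspur, so Sven controls Larkspur.
Auriga and Sven together hold 22% + 55% = 77% of Pellion, so Sven controls Pellion.
Sven holds 100% of Juniper, so Sven controls Juniper.
In Ironvale, Sven's side holds only 30%, not > 30%.
So before the transaction, Sven does not control Ironvale.
After the purchase, Sven holds 34% of Ironvale directly, and Keanu's stake falls to 33%.
Everline and Sven together hold 30% + 34% = 64% of Ironvale, so Sven controls Ironvale.
Sven did not control Ironvale before and does after, so the clause is triggered.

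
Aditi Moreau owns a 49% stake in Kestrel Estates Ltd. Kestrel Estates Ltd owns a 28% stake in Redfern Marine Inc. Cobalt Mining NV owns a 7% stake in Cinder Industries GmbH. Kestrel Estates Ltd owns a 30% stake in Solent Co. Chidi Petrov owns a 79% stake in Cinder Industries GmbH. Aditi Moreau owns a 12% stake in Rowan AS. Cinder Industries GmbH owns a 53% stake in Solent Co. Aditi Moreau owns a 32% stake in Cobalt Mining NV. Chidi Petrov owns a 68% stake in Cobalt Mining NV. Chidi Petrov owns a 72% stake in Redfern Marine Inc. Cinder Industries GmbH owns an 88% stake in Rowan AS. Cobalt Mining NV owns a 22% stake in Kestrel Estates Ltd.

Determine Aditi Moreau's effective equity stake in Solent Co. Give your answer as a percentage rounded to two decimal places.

Aditi reaches Solent along 3 paths.
Via Cobalt → Cinder: 32% × 7% × 53% = 1.1872%.
Via Cobalt → Kestrel: 32% × 22% × 30% = 2.112%.
Via Kestrel: 49% × 30% = 14.7%.
Total: 1.1872% + 2.112% + 14.7% = 17.9992%.
Rounded: 18.00%.

18.00%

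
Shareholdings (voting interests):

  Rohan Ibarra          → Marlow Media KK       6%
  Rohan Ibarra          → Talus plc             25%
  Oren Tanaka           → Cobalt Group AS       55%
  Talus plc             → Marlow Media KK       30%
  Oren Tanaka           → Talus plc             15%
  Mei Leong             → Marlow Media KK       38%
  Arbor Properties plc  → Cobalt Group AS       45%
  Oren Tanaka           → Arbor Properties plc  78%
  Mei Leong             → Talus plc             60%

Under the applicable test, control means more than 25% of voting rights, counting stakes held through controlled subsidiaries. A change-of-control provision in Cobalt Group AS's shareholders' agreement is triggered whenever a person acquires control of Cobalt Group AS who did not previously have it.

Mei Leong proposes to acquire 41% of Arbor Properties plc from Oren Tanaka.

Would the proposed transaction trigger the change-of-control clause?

The purchase adds only to Mei's holdings (Oren's stake shrinks), so Mei is the only person who could newly come to control Cobalt.
Mei holds 60% of Talus, so Mei controls Talus.
Mei and Talus together hold 38% + 30% = 68% of Marlow, so Mei controls Marlow.
Neither Mei nor any entity Mei controls holds any voting interest in Cobalt.
So before the transaction, Mei does not control Cobalt.
After the purchase, Mei holds 41% of Arbor directly, and Oren's stake falls to 37%.
Mei holds 41% of Arbor, so Mei controls Arbor.
Arbor holds 45% of Cobalt, so Mei controls Cobalt.
Mei did not control Cobalt before and does after, so the clause is triggered.

Yes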